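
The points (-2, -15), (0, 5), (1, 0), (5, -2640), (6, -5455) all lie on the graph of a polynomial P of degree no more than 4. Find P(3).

-340

Using the Lagrange interpolation formula with nodes -2, 0, 1, 5, 6:
  L_0(t) = t(t - 1)(t - 5)(t - 6) / 336
  L_1(t) = (t + 2)(t - 1)(t - 5)(t - 6) / -60
  L_2(t) = (t + 2)t(t - 5)(t - 6) / 60
  L_3(t) = (t + 2)t(t - 1)(t - 6) / -140
  L_4(t) = (t + 2)t(t - 1)(t - 5) / 240
Then P(t) = -15·L_0(t) + 5·L_1(t) + 0·L_2(t) - 2640·L_3(t) - 5455·L_4(t).
Expanding and collecting terms gives P(t) = -4t^4 - 2t^3 + 5t^2 - 4t + 5.
Evaluating at t = 3: P(3) = -340.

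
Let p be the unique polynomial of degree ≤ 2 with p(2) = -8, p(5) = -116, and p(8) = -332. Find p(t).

Using the Lagrange interpolation formula with nodes 2, 5, 8:
  L_0(t) = (t - 5)(t - 8) / 18
  L_1(t) = (t - 2)(t - 8) / -9
  L_2(t) = (t - 2)(t - 5) / 18
Then p(t) = -8·L_0(t) - 116·L_1(t) - 332·L_2(t).
Expanding and collecting terms gives p(t) = -6t^2 + 6t + 4.
Check: p(2) = -8. ✓

p(t) = -6t^2 + 6t + 4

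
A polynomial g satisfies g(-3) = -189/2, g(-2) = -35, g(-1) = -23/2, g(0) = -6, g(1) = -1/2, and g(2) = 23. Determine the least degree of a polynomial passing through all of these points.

Forward differences of the values at s = -3, -2, -1, 0, 1, 2:
  g  : -189/2  -35  -23/2  -6  -1/2  23
  Δ  : 119/2  47/2  11/2  11/2  47/2
  Δ^2: -36  -18  0  18
  Δ^3: 18  18  18
  Δ^4: 0  0
  Δ^5: 0
The third differences are constant (18) and nonzero, while all higher differences vanish, so the minimal degree is 3.

3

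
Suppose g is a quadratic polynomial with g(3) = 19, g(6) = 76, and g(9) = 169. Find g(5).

Using the Lagrange interpolation formula with nodes 3, 6, 9:
  L_0(s) = (s - 6)(s - 9) / 18
  L_1(s) = (s - 3)(s - 9) / -9
  L_2(s) = (s - 3)(s - 6) / 18
Then g(s) = 19·L_0(s) + 76·L_1(s) + 169·L_2(s).
Expanding and collecting terms gives g(s) = 2s^2 + s - 2.
Evaluating at s = 5: g(5) = 53.

53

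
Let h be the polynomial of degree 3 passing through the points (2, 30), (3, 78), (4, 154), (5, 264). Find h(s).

Using the Lagrange interpolation formula with nodes 2, 3, 4, 5:
  L_0(s) = (s - 3)(s - 4)(s - 5) / -6
  L_1(s) = (s - 2)(s - 4)(s - 5) / 2
  L_2(s) = (s - 2)(s - 3)(s - 5) / -2
  L_3(s) = (s - 2)(s - 3)(s - 4) / 6
Then h(s) = 30·L_0(s) + 78·L_1(s) + 154·L_2(s) + 264·L_3(s).
Expanding and collecting terms gives h(s) = s³ + 5s² + 4s - 6.
Check: h(5) = 264. ✓

h(s) = s^3 + 5s^2 + 4s - 6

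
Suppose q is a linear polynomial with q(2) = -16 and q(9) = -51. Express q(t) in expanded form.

Write q(t) = at + b. Substituting each data point gives a linear system:
  2a + b = -16
  9a + b = -51
Solving the system yields a = -5, b = -6.
So q(t) = -5t - 6.
Check: q(2) = -16. ✓

q(t) = -5t - 6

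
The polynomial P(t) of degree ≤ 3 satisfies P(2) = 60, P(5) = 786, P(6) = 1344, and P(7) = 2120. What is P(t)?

Using the Lagrange interpolation formula with nodes 2, 5, 6, 7:
  L_0(t) = (t - 5)(t - 6)(t - 7) / -60
  L_1(t) = (t - 2)(t - 6)(t - 7) / 6
  L_2(t) = (t - 2)(t - 5)(t - 7) / -4
  L_3(t) = (t - 2)(t - 5)(t - 6) / 10
Then P(t) = 60·L_0(t) + 786·L_1(t) + 1344·L_2(t) + 2120·L_3(t).
Expanding and collecting terms gives P(t) = 6t³ + t² + t + 6.
Check: P(2) = 60. ✓

P(t) = 6t^3 + t^2 + t + 6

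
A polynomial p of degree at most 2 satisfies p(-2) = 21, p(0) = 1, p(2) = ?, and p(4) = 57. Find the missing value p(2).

13

The 3 known points determine the degree-2 polynomial uniquely.
Write p(t) = at^2 + bt + c. Substituting each data point gives a linear system:
  4a - 2b + c = 21
  c = 1
  16a + 4b + c = 57
Solving the system yields a = 4, b = -2, c = 1.
So p(t) = 4t^2 - 2t + 1.
Then p(2) = 13.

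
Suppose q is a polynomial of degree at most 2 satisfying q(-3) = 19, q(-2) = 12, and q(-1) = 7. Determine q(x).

q(x) = x^2 - 2x + 4

Using the Lagrange interpolation formula with nodes -3, -2, -1:
  L_0(x) = (x + 2)(x + 1) / 2
  L_1(x) = (x + 3)(x + 1) / -1
  L_2(x) = (x + 3)(x + 2) / 2
Then q(x) = 19·L_0(x) + 12·L_1(x) + 7·L_2(x).
Expanding and collecting terms gives q(x) = x^2 - 2x + 4.
Check: q(-2) = 12. ✓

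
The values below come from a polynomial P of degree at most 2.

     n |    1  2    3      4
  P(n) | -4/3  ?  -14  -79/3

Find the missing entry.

On equispaced nodes a degree-2 polynomial has vanishing third forward difference, so
  - P(1) + 3·P(2) - 3·P(3) + P(4) = 0.
Substituting the known values and solving for P(2):
  3·P(2) = -17
  P(2) = -17/3.

-17/3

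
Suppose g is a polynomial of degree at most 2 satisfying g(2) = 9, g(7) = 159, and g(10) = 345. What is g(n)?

g(n) = 4n^2 - 6n + 5

Write g(n) = an^2 + bn + c. Substituting each data point gives a linear system:
  4a + 2b + c = 9
  49a + 7b + c = 159
  100a + 10b + c = 345
Solving the system yields a = 4, b = -6, c = 5.
So g(n) = 4n^2 - 6n + 5.
Check: g(2) = 9. ✓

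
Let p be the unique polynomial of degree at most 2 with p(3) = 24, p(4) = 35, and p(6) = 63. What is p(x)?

p(x) = x^2 + 4x + 3

Using the Lagrange interpolation formula with nodes 3, 4, 6:
  L_0(x) = (x - 4)(x - 6) / 3
  L_1(x) = (x - 3)(x - 6) / -2
  L_2(x) = (x - 3)(x - 4) / 6
Then p(x) = 24·L_0(x) + 35·L_1(x) + 63·L_2(x).
Expanding and collecting terms gives p(x) = x^2 + 4x + 3.
Check: p(6) = 63. ✓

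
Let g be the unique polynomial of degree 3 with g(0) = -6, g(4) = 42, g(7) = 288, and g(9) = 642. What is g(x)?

Write g(x) = ax^3 + bx^2 + cx + d. Substituting each data point gives a linear system:
  d = -6
  64a + 16b + 4c + d = 42
  343a + 49b + 7c + d = 288
  729a + 81b + 9c + d = 642
Solving the system yields a = 1, b = -1, c = 0, d = -6.
So g(x) = x³ - x² - 6.
Check: g(4) = 42. ✓

g(x) = x^3 - x^2 - 6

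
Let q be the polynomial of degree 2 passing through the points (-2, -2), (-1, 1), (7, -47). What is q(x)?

Write q(x) = ax^2 + bx + c. Substituting each data point gives a linear system:
  4a - 2b + c = -2
  a - b + c = 1
  49a + 7b + c = -47
Solving the system yields a = -1, b = 0, c = 2.
So q(x) = -x^2 + 2.
Check: q(-1) = 1. ✓

q(x) = -x^2 + 2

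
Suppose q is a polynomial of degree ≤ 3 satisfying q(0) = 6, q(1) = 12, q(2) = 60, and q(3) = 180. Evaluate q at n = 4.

Write q(n) = an^3 + bn^2 + cn + d. Substituting each data point gives a linear system:
  d = 6
  a + b + c + d = 12
  8a + 4b + 2c + d = 60
  27a + 9b + 3c + d = 180
Solving the system yields a = 5, b = 6, c = -5, d = 6.
So q(n) = 5n³ + 6n² - 5n + 6.
Then q(4) = 402.

402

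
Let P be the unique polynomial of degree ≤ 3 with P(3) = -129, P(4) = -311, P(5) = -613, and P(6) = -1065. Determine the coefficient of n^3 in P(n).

-5

Write P(n) = an^3 + bn^2 + cn + d. Substituting each data point gives a linear system:
  27a + 9b + 3c + d = -129
  64a + 16b + 4c + d = -311
  125a + 25b + 5c + d = -613
  216a + 36b + 6c + d = -1065
Solving the system yields a = -5, b = 0, c = 3, d = -3.
So P(n) = -5n^3 + 3n - 3.
The leading coefficient is -5.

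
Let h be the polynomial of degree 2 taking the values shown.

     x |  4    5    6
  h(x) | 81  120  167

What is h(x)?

h(x) = 4x^2 + 3x + 5

Write h(x) = ax^2 + bx + c. Substituting each data point gives a linear system:
  16a + 4b + c = 81
  25a + 5b + c = 120
  36a + 6b + c = 167
Solving the system yields a = 4, b = 3, c = 5.
So h(x) = 4x² + 3x + 5.
Check: h(6) = 167. ✓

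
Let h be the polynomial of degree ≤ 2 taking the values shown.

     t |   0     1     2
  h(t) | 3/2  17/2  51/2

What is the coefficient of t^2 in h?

5

Write h(t) = at^2 + bt + c. Substituting each data point gives a linear system:
  c = 3/2
  a + b + c = 17/2
  4a + 2b + c = 51/2
Solving the system yields a = 5, b = 2, c = 3/2.
So h(t) = 5t^2 + 2t + 3/2.
The leading coefficient is 5.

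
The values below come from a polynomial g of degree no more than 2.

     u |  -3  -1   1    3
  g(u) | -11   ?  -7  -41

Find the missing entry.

3

On equispaced nodes a degree-2 polynomial has vanishing third forward difference, so
  - g(-3) + 3·g(-1) - 3·g(1) + g(3) = 0.
Substituting the known values and solving for g(-1):
  3·g(-1) = 9
  g(-1) = 3.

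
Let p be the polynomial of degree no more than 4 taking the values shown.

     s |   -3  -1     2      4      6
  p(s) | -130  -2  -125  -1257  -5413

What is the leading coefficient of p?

Write p(s) = as^4 + bs^3 + cs^2 + ds + e. Substituting each data point gives a linear system:
  81a - 27b + 9c - 3d + e = -130
  a - b + c - d + e = -2
  16a + 8b + 4c + 2d + e = -125
  256a + 64b + 16c + 4d + e = -1257
  1296a + 216b + 36c + 6d + e = -5413
Solving the system yields a = -3, b = -6, c = -6, d = -2, e = -1.
So p(s) = -3s^4 - 6s^3 - 6s^2 - 2s - 1.
The leading coefficient is -3.

-3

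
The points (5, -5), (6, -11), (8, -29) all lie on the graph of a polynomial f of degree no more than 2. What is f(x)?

Write f(x) = ax^2 + bx + c. Substituting each data point gives a linear system:
  25a + 5b + c = -5
  36a + 6b + c = -11
  64a + 8b + c = -29
Solving the system yields a = -1, b = 5, c = -5.
So f(x) = -x² + 5x - 5.
Check: f(6) = -11. ✓

f(x) = -x^2 + 5x - 5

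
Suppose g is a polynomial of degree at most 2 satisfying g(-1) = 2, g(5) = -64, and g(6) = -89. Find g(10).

-229

Write g(x) = ax^2 + bx + c. Substituting each data point gives a linear system:
  a - b + c = 2
  25a + 5b + c = -64
  36a + 6b + c = -89
Solving the system yields a = -2, b = -3, c = 1.
So g(x) = -2x² - 3x + 1.
Then g(10) = -229.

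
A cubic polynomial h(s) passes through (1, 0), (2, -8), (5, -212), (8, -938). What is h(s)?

Using the Lagrange interpolation formula with nodes 1, 2, 5, 8:
  L_0(s) = (s - 2)(s - 5)(s - 8) / -28
  L_1(s) = (s - 1)(s - 5)(s - 8) / 18
  L_2(s) = (s - 1)(s - 2)(s - 8) / -36
  L_3(s) = (s - 1)(s - 2)(s - 5) / 126
Then h(s) = 0·L_0(s) - 8·L_1(s) - 212·L_2(s) - 938·L_3(s).
Expanding and collecting terms gives h(s) = -2s^3 + s^2 + 3s - 2.
Check: h(1) = 0. ✓

h(s) = -2s^3 + s^2 + 3s - 2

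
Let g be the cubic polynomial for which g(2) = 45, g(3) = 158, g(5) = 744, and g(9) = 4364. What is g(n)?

g(n) = 6n^3 - n - 1

Write g(n) = an^3 + bn^2 + cn + d. Substituting each data point gives a linear system:
  8a + 4b + 2c + d = 45
  27a + 9b + 3c + d = 158
  125a + 25b + 5c + d = 744
  729a + 81b + 9c + d = 4364
Solving the system yields a = 6, b = 0, c = -1, d = -1.
So g(n) = 6n³ - n - 1.
Check: g(9) = 4364. ✓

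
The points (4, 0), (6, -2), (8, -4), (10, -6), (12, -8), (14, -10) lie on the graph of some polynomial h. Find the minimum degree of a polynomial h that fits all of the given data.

Forward differences of the values at x = 4, 6, 8, 10, 12, 14:
  h  : 0  -2  -4  -6  -8  -10
  Δ  : -2  -2  -2  -2  -2
  Δ^2: 0  0  0  0
  Δ^3: 0  0  0
  Δ^4: 0  0
  Δ^5: 0
The first differences are constant (-2) and nonzero, while all higher differences vanish, so the minimal degree is 1.

1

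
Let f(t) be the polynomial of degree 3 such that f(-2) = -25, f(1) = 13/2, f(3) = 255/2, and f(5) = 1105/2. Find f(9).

Using the Lagrange interpolation formula with nodes -2, 1, 3, 5:
  L_0(t) = (t - 1)(t - 3)(t - 5) / -105
  L_1(t) = (t + 2)(t - 3)(t - 5) / 24
  L_2(t) = (t + 2)(t - 1)(t - 5) / -20
  L_3(t) = (t + 2)(t - 1)(t - 3) / 56
Then f(t) = -25·L_0(t) + 13/2·L_1(t) + 255/2·L_2(t) + 1105/2·L_3(t).
Expanding and collecting terms gives f(t) = 4t^3 + 2t^2 + (1/2)t.
Evaluating at t = 9: f(9) = 6165/2.

6165/2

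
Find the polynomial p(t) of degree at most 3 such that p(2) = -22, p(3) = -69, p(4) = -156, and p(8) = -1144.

p(t) = -2t^3 - 2t^2 + t

Write p(t) = at^3 + bt^2 + ct + d. Substituting each data point gives a linear system:
  8a + 4b + 2c + d = -22
  27a + 9b + 3c + d = -69
  64a + 16b + 4c + d = -156
  512a + 64b + 8c + d = -1144
Solving the system yields a = -2, b = -2, c = 1, d = 0.
So p(t) = -2t³ - 2t² + t.
Check: p(3) = -69. ✓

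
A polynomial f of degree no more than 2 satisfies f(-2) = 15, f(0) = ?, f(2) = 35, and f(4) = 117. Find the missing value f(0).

The 3 known points determine the degree-2 polynomial uniquely.
Write f(n) = an^2 + bn + c. Substituting each data point gives a linear system:
  4a - 2b + c = 15
  4a + 2b + c = 35
  16a + 4b + c = 117
Solving the system yields a = 6, b = 5, c = 1.
So f(n) = 6n² + 5n + 1.
Then f(0) = 1.

1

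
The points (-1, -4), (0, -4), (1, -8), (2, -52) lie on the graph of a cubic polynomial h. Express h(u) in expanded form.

Using the Lagrange interpolation formula with nodes -1, 0, 1, 2:
  L_0(u) = u(u - 1)(u - 2) / -6
  L_1(u) = (u + 1)(u - 1)(u - 2) / 2
  L_2(u) = (u + 1)u(u - 2) / -2
  L_3(u) = (u + 1)u(u - 1) / 6
Then h(u) = -4·L_0(u) - 4·L_1(u) - 8·L_2(u) - 52·L_3(u).
Expanding and collecting terms gives h(u) = -6u^3 - 2u^2 + 4u - 4.
Check: h(2) = -52. ✓

h(u) = -6u^3 - 2u^2 + 4u - 4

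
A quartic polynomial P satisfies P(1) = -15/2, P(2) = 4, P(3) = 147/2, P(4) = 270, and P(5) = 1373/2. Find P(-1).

Write P(t) = at^4 + bt^3 + ct^2 + dt + e. Substituting each data point gives a linear system:
  a + b + c + d + e = -15/2
  16a + 8b + 4c + 2d + e = 4
  81a + 27b + 9c + 3d + e = 147/2
  256a + 64b + 16c + 4d + e = 270
  625a + 125b + 25c + 5d + e = 1373/2
Solving the system yields a = 1, b = 3/2, c = -5, d = 1, e = -6.
So P(t) = t^4 + (3/2)t^3 - 5t^2 + t - 6.
Then P(-1) = -25/2.

-25/2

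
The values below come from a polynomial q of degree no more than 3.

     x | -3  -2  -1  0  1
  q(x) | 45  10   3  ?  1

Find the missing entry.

The 4 known points determine the degree-3 polynomial uniquely.
Write q(x) = ax^3 + bx^2 + cx + d. Substituting each data point gives a linear system:
  -27a + 9b - 3c + d = 45
  -8a + 4b - 2c + d = 10
  -a + b - c + d = 3
  a + b + c + d = 1
Solving the system yields a = -3, b = -4, c = 2, d = 6.
So q(x) = -3x^3 - 4x^2 + 2x + 6.
Then q(0) = 6.

6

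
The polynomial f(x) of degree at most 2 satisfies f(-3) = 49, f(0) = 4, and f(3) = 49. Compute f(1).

Using the Lagrange interpolation formula with nodes -3, 0, 3:
  L_0(x) = x(x - 3) / 18
  L_1(x) = (x + 3)(x - 3) / -9
  L_2(x) = (x + 3)x / 18
Then f(x) = 49·L_0(x) + 4·L_1(x) + 49·L_2(x).
Expanding and collecting terms gives f(x) = 5x^2 + 4.
Evaluating at x = 1: f(1) = 9.

9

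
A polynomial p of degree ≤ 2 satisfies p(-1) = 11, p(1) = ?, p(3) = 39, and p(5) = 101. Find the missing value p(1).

9

On equispaced nodes a degree-2 polynomial has vanishing third forward difference, so
  - p(-1) + 3·p(1) - 3·p(3) + p(5) = 0.
Substituting the known values and solving for p(1):
  3·p(1) = 27
  p(1) = 9.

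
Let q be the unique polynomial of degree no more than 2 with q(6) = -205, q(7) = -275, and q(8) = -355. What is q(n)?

Write q(n) = an^2 + bn + c. Substituting each data point gives a linear system:
  36a + 6b + c = -205
  49a + 7b + c = -275
  64a + 8b + c = -355
Solving the system yields a = -5, b = -5, c = 5.
So q(n) = -5n^2 - 5n + 5.
Check: q(8) = -355. ✓

q(n) = -5n^2 - 5n + 5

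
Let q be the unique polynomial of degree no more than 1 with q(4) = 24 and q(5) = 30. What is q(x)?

q(x) = 6x

Using the Lagrange interpolation formula with nodes 4, 5:
  L_0(x) = (x - 5) / -1
  L_1(x) = (x - 4) / 1
Then q(x) = 24·L_0(x) + 30·L_1(x).
Expanding and collecting terms gives q(x) = 6x.
Check: q(5) = 30. ✓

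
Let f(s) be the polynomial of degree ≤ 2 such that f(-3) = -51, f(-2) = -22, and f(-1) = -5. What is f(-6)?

Write f(s) = as^2 + bs + c. Substituting each data point gives a linear system:
  9a - 3b + c = -51
  4a - 2b + c = -22
  a - b + c = -5
Solving the system yields a = -6, b = -1, c = 0.
So f(s) = -6s^2 - s.
Then f(-6) = -210.

-210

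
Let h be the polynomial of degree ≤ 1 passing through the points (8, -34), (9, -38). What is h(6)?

Using the Lagrange interpolation formula with nodes 8, 9:
  L_0(x) = (x - 9) / -1
  L_1(x) = (x - 8) / 1
Then h(x) = -34·L_0(x) - 38·L_1(x).
Expanding and collecting terms gives h(x) = -4x - 2.
Evaluating at x = 6: h(6) = -26.

-26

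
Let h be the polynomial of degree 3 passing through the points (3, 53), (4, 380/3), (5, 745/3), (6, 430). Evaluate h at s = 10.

5990/3

Forward differences of the values at s = 3, 4, 5, 6:
  h  : 53  380/3  745/3  430
  Δ  : 221/3  365/3  545/3
  Δ^2: 48  60
  Δ^3: 12
The third differences are constant, confirming degree 3.
Interpolating (Newton forward form) and evaluating at s = 10 gives h(10) = 5990/3.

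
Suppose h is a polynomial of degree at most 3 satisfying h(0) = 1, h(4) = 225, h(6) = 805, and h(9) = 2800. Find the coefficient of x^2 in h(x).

-1

Write h(x) = ax^3 + bx^2 + cx + d. Substituting each data point gives a linear system:
  d = 1
  64a + 16b + 4c + d = 225
  216a + 36b + 6c + d = 805
  729a + 81b + 9c + d = 2800
Solving the system yields a = 4, b = -1, c = -4, d = 1.
So h(x) = 4x^3 - x^2 - 4x + 1.
The coefficient of x^2 is -1.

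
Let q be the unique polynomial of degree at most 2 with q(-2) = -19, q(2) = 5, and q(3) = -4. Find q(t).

Write q(t) = at^2 + bt + c. Substituting each data point gives a linear system:
  4a - 2b + c = -19
  4a + 2b + c = 5
  9a + 3b + c = -4
Solving the system yields a = -3, b = 6, c = 5.
So q(t) = -3t² + 6t + 5.
Check: q(-2) = -19. ✓

q(t) = -3t^2 + 6t + 5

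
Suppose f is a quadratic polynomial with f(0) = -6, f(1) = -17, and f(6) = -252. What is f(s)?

Using the Lagrange interpolation formula with nodes 0, 1, 6:
  L_0(s) = (s - 1)(s - 6) / 6
  L_1(s) = s(s - 6) / -5
  L_2(s) = s(s - 1) / 30
Then f(s) = -6·L_0(s) - 17·L_1(s) - 252·L_2(s).
Expanding and collecting terms gives f(s) = -6s² - 5s - 6.
Check: f(0) = -6. ✓

f(s) = -6s^2 - 5s - 6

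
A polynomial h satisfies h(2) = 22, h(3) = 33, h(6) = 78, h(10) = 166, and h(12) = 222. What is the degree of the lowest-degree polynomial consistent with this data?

2

Divided differences on the nodes 2, 3, 6, 10, 12:
  order 0: 22  33  78  166  222
  order 1: 11  15  22  28
  order 2: 1  1  1
  order 3: 0  0
  order 4: 0
The order-2 divided differences are all 1 (nonzero) and every higher order vanishes, so the data lies on a polynomial of degree exactly 2.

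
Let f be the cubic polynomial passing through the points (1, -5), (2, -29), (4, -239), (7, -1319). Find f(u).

f(u) = -4u^3 + u^2 + u - 3

Write f(u) = au^3 + bu^2 + cu + d. Substituting each data point gives a linear system:
  a + b + c + d = -5
  8a + 4b + 2c + d = -29
  64a + 16b + 4c + d = -239
  343a + 49b + 7c + d = -1319
Solving the system yields a = -4, b = 1, c = 1, d = -3.
So f(u) = -4u³ + u² + u - 3.
Check: f(2) = -29. ✓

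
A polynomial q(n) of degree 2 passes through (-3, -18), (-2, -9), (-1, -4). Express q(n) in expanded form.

Using the Lagrange interpolation formula with nodes -3, -2, -1:
  L_0(n) = (n + 2)(n + 1) / 2
  L_1(n) = (n + 3)(n + 1) / -1
  L_2(n) = (n + 3)(n + 2) / 2
Then q(n) = -18·L_0(n) - 9·L_1(n) - 4·L_2(n).
Expanding and collecting terms gives q(n) = -2n^2 - n - 3.
Check: q(-1) = -4. ✓

q(n) = -2n^2 - n - 3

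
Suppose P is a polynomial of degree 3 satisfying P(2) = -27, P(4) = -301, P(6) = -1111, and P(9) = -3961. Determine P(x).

P(x) = -6x^3 + 5x^2 + x - 1

Using the Lagrange interpolation formula with nodes 2, 4, 6, 9:
  L_0(x) = (x - 4)(x - 6)(x - 9) / -56
  L_1(x) = (x - 2)(x - 6)(x - 9) / 20
  L_2(x) = (x - 2)(x - 4)(x - 9) / -24
  L_3(x) = (x - 2)(x - 4)(x - 6) / 105
Then P(x) = -27·L_0(x) - 301·L_1(x) - 1111·L_2(x) - 3961·L_3(x).
Expanding and collecting terms gives P(x) = -6x^3 + 5x^2 + x - 1.
Check: P(4) = -301. ✓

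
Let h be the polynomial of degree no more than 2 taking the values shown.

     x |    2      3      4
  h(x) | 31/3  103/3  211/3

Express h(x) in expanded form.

h(x) = 6x^2 - 6x - 5/3

Write h(x) = ax^2 + bx + c. Substituting each data point gives a linear system:
  4a + 2b + c = 31/3
  9a + 3b + c = 103/3
  16a + 4b + c = 211/3
Solving the system yields a = 6, b = -6, c = -5/3.
So h(x) = 6x^2 - 6x - 5/3.
Check: h(3) = 103/3. ✓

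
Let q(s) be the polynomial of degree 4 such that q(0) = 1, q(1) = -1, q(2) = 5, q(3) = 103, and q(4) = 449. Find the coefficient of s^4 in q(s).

Write q(s) = as^4 + bs^3 + cs^2 + ds + e. Substituting each data point gives a linear system:
  e = 1
  a + b + c + d + e = -1
  16a + 8b + 4c + 2d + e = 5
  81a + 27b + 9c + 3d + e = 103
  256a + 64b + 16c + 4d + e = 449
Solving the system yields a = 3, b = -4, c = -5, d = 4, e = 1.
So q(s) = 3s^4 - 4s^3 - 5s^2 + 4s + 1.
The leading coefficient is 3.

3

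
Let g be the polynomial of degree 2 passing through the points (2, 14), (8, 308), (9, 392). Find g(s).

g(s) = 5s^2 - s - 4

Using the Lagrange interpolation formula with nodes 2, 8, 9:
  L_0(s) = (s - 8)(s - 9) / 42
  L_1(s) = (s - 2)(s - 9) / -6
  L_2(s) = (s - 2)(s - 8) / 7
Then g(s) = 14·L_0(s) + 308·L_1(s) + 392·L_2(s).
Expanding and collecting terms gives g(s) = 5s^2 - s - 4.
Check: g(8) = 308. ✓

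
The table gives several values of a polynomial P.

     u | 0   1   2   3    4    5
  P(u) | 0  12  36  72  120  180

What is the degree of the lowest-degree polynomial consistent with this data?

Forward differences of the values at u = 0, 1, 2, 3, 4, 5:
  P  : 0  12  36  72  120  180
  Δ  : 12  24  36  48  60
  Δ^2: 12  12  12  12
  Δ^3: 0  0  0
  Δ^4: 0  0
  Δ^5: 0
The second differences are constant (12) and nonzero, while all higher differences vanish, so the minimal degree is 2.

2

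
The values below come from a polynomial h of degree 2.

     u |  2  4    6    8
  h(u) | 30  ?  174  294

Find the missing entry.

On equispaced nodes a degree-2 polynomial has vanishing third forward difference, so
  - h(2) + 3·h(4) - 3·h(6) + h(8) = 0.
Substituting the known values and solving for h(4):
  3·h(4) = 258
  h(4) = 86.

86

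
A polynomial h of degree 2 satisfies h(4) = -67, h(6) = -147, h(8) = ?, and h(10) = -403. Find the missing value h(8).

-259

The 3 known points determine the degree-2 polynomial uniquely.
Write h(s) = as^2 + bs + c. Substituting each data point gives a linear system:
  16a + 4b + c = -67
  36a + 6b + c = -147
  100a + 10b + c = -403
Solving the system yields a = -4, b = 0, c = -3.
So h(s) = -4s² - 3.
Then h(8) = -259.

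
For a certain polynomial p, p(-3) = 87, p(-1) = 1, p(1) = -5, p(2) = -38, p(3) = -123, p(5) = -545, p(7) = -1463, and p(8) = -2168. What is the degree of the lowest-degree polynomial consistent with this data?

Divided differences on the nodes -3, -1, 1, 2, 3, 5, 7, 8:
  order 0: 87  1  -5  -38  -123  -545  -1463  -2168
  order 1: -43  -3  -33  -85  -211  -459  -705
  order 2: 10  -10  -26  -42  -62  -82
  order 3: -4  -4  -4  -4  -4
  order 4: 0  0  0  0
  order 5: 0  0  0
  order 6: 0  0
  order 7: 0
The order-3 divided differences are all -4 (nonzero) and every higher order vanishes, so the data lies on a polynomial of degree exactly 3.

3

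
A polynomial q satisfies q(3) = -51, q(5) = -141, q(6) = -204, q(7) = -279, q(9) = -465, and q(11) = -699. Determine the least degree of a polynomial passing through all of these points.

2

Divided differences on the nodes 3, 5, 6, 7, 9, 11:
  order 0: -51  -141  -204  -279  -465  -699
  order 1: -45  -63  -75  -93  -117
  order 2: -6  -6  -6  -6
  order 3: 0  0  0
  order 4: 0  0
  order 5: 0
The order-2 divided differences are all -6 (nonzero) and every higher order vanishes, so the data lies on a polynomial of degree exactly 2.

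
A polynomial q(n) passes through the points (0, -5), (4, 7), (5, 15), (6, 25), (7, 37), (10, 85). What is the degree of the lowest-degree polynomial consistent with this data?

2

Divided differences on the nodes 0, 4, 5, 6, 7, 10:
  order 0: -5  7  15  25  37  85
  order 1: 3  8  10  12  16
  order 2: 1  1  1  1
  order 3: 0  0  0
  order 4: 0  0
  order 5: 0
The order-2 divided differences are all 1 (nonzero) and every higher order vanishes, so the data lies on a polynomial of degree exactly 2.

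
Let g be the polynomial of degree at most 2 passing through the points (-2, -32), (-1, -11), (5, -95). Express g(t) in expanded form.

Write g(t) = at^2 + bt + c. Substituting each data point gives a linear system:
  4a - 2b + c = -32
  a - b + c = -11
  25a + 5b + c = -95
Solving the system yields a = -5, b = 6, c = 0.
So g(t) = -5t^2 + 6t.
Check: g(-2) = -32. ✓

g(t) = -5t^2 + 6t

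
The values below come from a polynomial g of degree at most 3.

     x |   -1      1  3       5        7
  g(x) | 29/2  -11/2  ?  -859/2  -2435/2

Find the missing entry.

-179/2

The 4 known points determine the degree-3 polynomial uniquely.
Write g(x) = ax^3 + bx^2 + cx + d. Substituting each data point gives a linear system:
  -a + b - c + d = 29/2
  a + b + c + d = -11/2
  125a + 25b + 5c + d = -859/2
  343a + 49b + 7c + d = -2435/2
Solving the system yields a = -4, b = 4, c = -6, d = 1/2.
So g(x) = -4x^3 + 4x^2 - 6x + 1/2.
Then g(3) = -179/2.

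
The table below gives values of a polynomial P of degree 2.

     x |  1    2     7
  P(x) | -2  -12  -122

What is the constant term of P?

Write P(x) = ax^2 + bx + c. Substituting each data point gives a linear system:
  a + b + c = -2
  4a + 2b + c = -12
  49a + 7b + c = -122
Solving the system yields a = -2, b = -4, c = 4.
So P(x) = -2x^2 - 4x + 4.
The constant term is 4.

4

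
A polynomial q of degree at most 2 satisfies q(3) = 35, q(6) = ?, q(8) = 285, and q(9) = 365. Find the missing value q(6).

The 3 known points determine the degree-2 polynomial uniquely.
Write q(x) = ax^2 + bx + c. Substituting each data point gives a linear system:
  9a + 3b + c = 35
  64a + 8b + c = 285
  81a + 9b + c = 365
Solving the system yields a = 5, b = -5, c = 5.
So q(x) = 5x^2 - 5x + 5.
Then q(6) = 155.

155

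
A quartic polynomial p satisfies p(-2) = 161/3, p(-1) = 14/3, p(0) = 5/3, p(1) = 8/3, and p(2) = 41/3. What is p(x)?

Write p(x) = ax^4 + bx^3 + cx^2 + dx + e. Substituting each data point gives a linear system:
  16a - 8b + 4c - 2d + e = 161/3
  a - b + c - d + e = 14/3
  e = 5/3
  a + b + c + d + e = 8/3
  16a + 8b + 4c + 2d + e = 41/3
Solving the system yields a = 2, b = -3, c = 0, d = 2, e = 5/3.
So p(x) = 2x^4 - 3x^3 + 2x + 5/3.
Check: p(0) = 5/3. ✓

p(x) = 2x^4 - 3x^3 + 2x + 5/3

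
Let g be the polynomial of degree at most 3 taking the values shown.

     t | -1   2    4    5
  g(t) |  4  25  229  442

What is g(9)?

2454

Using the Lagrange interpolation formula with nodes -1, 2, 4, 5:
  L_0(t) = (t - 2)(t - 4)(t - 5) / -90
  L_1(t) = (t + 1)(t - 4)(t - 5) / 18
  L_2(t) = (t + 1)(t - 2)(t - 5) / -10
  L_3(t) = (t + 1)(t - 2)(t - 4) / 18
Then g(t) = 4·L_0(t) + 25·L_1(t) + 229·L_2(t) + 442·L_3(t).
Expanding and collecting terms gives g(t) = 3t^3 + 4t^2 - 6t - 3.
Evaluating at t = 9: g(9) = 2454.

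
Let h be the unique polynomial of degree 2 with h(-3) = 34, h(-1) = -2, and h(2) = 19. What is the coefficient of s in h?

2

Write h(s) = as^2 + bs + c. Substituting each data point gives a linear system:
  9a - 3b + c = 34
  a - b + c = -2
  4a + 2b + c = 19
Solving the system yields a = 5, b = 2, c = -5.
So h(s) = 5s^2 + 2s - 5.
The coefficient of s is 2.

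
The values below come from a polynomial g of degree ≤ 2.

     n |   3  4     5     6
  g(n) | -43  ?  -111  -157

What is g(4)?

-73

On equispaced nodes a degree-2 polynomial has vanishing third forward difference, so
  - g(3) + 3·g(4) - 3·g(5) + g(6) = 0.
Substituting the known values and solving for g(4):
  3·g(4) = -219
  g(4) = -73.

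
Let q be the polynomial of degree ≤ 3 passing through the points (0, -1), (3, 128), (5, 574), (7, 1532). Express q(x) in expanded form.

q(x) = 4x^3 + 4x^2 - 5x - 1

Write q(x) = ax^3 + bx^2 + cx + d. Substituting each data point gives a linear system:
  d = -1
  27a + 9b + 3c + d = 128
  125a + 25b + 5c + d = 574
  343a + 49b + 7c + d = 1532
Solving the system yields a = 4, b = 4, c = -5, d = -1.
So q(x) = 4x^3 + 4x^2 - 5x - 1.
Check: q(5) = 574. ✓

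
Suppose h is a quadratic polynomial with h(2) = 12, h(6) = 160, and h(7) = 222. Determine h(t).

h(t) = 5t^2 - 3t - 2

Write h(t) = at^2 + bt + c. Substituting each data point gives a linear system:
  4a + 2b + c = 12
  36a + 6b + c = 160
  49a + 7b + c = 222
Solving the system yields a = 5, b = -3, c = -2.
So h(t) = 5t^2 - 3t - 2.
Check: h(6) = 160. ✓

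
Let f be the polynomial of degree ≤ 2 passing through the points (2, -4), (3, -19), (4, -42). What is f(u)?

Write f(u) = au^2 + bu + c. Substituting each data point gives a linear system:
  4a + 2b + c = -4
  9a + 3b + c = -19
  16a + 4b + c = -42
Solving the system yields a = -4, b = 5, c = 2.
So f(u) = -4u² + 5u + 2.
Check: f(3) = -19. ✓

f(u) = -4u^2 + 5u + 2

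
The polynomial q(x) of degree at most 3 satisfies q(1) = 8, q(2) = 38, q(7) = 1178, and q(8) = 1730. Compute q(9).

2432

Using the Lagrange interpolation formula with nodes 1, 2, 7, 8:
  L_0(x) = (x - 2)(x - 7)(x - 8) / -42
  L_1(x) = (x - 1)(x - 7)(x - 8) / 30
  L_2(x) = (x - 1)(x - 2)(x - 8) / -30
  L_3(x) = (x - 1)(x - 2)(x - 7) / 42
Then q(x) = 8·L_0(x) + 38·L_1(x) + 1178·L_2(x) + 1730·L_3(x).
Expanding and collecting terms gives q(x) = 3x³ + 3x² + 2.
Evaluating at x = 9: q(9) = 2432.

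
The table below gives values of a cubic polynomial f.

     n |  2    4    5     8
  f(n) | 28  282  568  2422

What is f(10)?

Using the Lagrange interpolation formula with nodes 2, 4, 5, 8:
  L_0(n) = (n - 4)(n - 5)(n - 8) / -36
  L_1(n) = (n - 2)(n - 5)(n - 8) / 8
  L_2(n) = (n - 2)(n - 4)(n - 8) / -9
  L_3(n) = (n - 2)(n - 4)(n - 5) / 72
Then f(n) = 28·L_0(n) + 282·L_1(n) + 568·L_2(n) + 2422·L_3(n).
Expanding and collecting terms gives f(n) = 5n^3 - 2n^2 - n - 2.
Evaluating at n = 10: f(10) = 4788.

4788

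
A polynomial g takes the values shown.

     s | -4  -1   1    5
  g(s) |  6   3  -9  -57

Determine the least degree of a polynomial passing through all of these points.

Divided differences on the nodes -4, -1, 1, 5:
  order 0: 6  3  -9  -57
  order 1: -1  -6  -12
  order 2: -1  -1
  order 3: 0
The order-2 divided differences are all -1 (nonzero) and every higher order vanishes, so the data lies on a polynomial of degree exactly 2.

2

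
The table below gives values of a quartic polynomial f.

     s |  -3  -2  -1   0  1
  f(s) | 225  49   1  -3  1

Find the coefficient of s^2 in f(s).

Write f(s) = as^4 + bs^3 + cs^2 + ds + e. Substituting each data point gives a linear system:
  81a - 27b + 9c - 3d + e = 225
  16a - 8b + 4c - 2d + e = 49
  a - b + c - d + e = 1
  e = -3
  a + b + c + d + e = 1
Solving the system yields a = 2, b = -2, c = 2, d = 2, e = -3.
So f(s) = 2s⁴ - 2s³ + 2s² + 2s - 3.
The coefficient of s^2 is 2.

2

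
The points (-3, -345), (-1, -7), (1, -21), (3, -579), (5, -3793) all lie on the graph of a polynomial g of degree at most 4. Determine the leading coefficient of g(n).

-5

Write g(n) = an^4 + bn^3 + cn^2 + dn + e. Substituting each data point gives a linear system:
  81a - 27b + 9c - 3d + e = -345
  a - b + c - d + e = -7
  a + b + c + d + e = -21
  81a + 27b + 9c + 3d + e = -579
  625a + 125b + 25c + 5d + e = -3793
Solving the system yields a = -5, b = -4, c = -6, d = -3, e = -3.
So g(n) = -5n⁴ - 4n³ - 6n² - 3n - 3.
The leading coefficient is -5.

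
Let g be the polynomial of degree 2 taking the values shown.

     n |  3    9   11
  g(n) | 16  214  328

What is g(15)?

628

Using the Lagrange interpolation formula with nodes 3, 9, 11:
  L_0(n) = (n - 9)(n - 11) / 48
  L_1(n) = (n - 3)(n - 11) / -12
  L_2(n) = (n - 3)(n - 9) / 16
Then g(n) = 16·L_0(n) + 214·L_1(n) + 328·L_2(n).
Expanding and collecting terms gives g(n) = 3n^2 - 3n - 2.
Evaluating at n = 15: g(15) = 628.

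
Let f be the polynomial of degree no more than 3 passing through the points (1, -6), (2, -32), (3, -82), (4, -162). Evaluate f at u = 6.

-436

Write f(u) = au^3 + bu^2 + cu + d. Substituting each data point gives a linear system:
  a + b + c + d = -6
  8a + 4b + 2c + d = -32
  27a + 9b + 3c + d = -82
  64a + 16b + 4c + d = -162
Solving the system yields a = -1, b = -6, c = -1, d = 2.
So f(u) = -u³ - 6u² - u + 2.
Then f(6) = -436.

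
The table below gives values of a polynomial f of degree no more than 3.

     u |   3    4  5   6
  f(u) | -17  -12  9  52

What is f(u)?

Write f(u) = au^3 + bu^2 + cu + d. Substituting each data point gives a linear system:
  27a + 9b + 3c + d = -17
  64a + 16b + 4c + d = -12
  125a + 25b + 5c + d = 9
  216a + 36b + 6c + d = 52
Solving the system yields a = 1, b = -4, c = -4, d = 4.
So f(u) = u³ - 4u² - 4u + 4.
Check: f(4) = -12. ✓

f(u) = u^3 - 4u^2 - 4u + 4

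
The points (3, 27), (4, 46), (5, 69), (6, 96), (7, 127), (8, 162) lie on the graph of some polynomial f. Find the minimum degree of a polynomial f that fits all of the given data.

Forward differences of the values at s = 3, 4, 5, 6, 7, 8:
  f  : 27  46  69  96  127  162
  Δ  : 19  23  27  31  35
  Δ^2: 4  4  4  4
  Δ^3: 0  0  0
  Δ^4: 0  0
  Δ^5: 0
The second differences are constant (4) and nonzero, while all higher differences vanish, so the minimal degree is 2.

2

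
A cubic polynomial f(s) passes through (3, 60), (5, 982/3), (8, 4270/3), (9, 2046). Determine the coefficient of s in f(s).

0

Write f(s) = as^3 + bs^2 + cs + d. Substituting each data point gives a linear system:
  27a + 9b + 3c + d = 60
  125a + 25b + 5c + d = 982/3
  512a + 64b + 8c + d = 4270/3
  729a + 81b + 9c + d = 2046
Solving the system yields a = 3, b = -5/3, c = 0, d = -6.
So f(s) = 3s^3 - (5/3)s^2 - 6.
The coefficient of s is 0.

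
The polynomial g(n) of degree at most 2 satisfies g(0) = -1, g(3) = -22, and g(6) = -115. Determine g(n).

Using the Lagrange interpolation formula with nodes 0, 3, 6:
  L_0(n) = (n - 3)(n - 6) / 18
  L_1(n) = n(n - 6) / -9
  L_2(n) = n(n - 3) / 18
Then g(n) = -1·L_0(n) - 22·L_1(n) - 115·L_2(n).
Expanding and collecting terms gives g(n) = -4n^2 + 5n - 1.
Check: g(3) = -22. ✓

g(n) = -4n^2 + 5n - 1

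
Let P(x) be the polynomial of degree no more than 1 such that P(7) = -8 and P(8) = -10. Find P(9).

-12

Write P(x) = ax + b. Substituting each data point gives a linear system:
  7a + b = -8
  8a + b = -10
Solving the system yields a = -2, b = 6.
So P(x) = -2x + 6.
Then P(9) = -12.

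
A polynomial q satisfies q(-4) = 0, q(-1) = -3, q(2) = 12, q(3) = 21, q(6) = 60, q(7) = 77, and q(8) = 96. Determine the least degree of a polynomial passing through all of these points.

Divided differences on the nodes -4, -1, 2, 3, 6, 7, 8:
  order 0: 0  -3  12  21  60  77  96
  order 1: -1  5  9  13  17  19
  order 2: 1  1  1  1  1
  order 3: 0  0  0  0
  order 4: 0  0  0
  order 5: 0  0
  order 6: 0
The order-2 divided differences are all 1 (nonzero) and every higher order vanishes, so the data lies on a polynomial of degree exactly 2.

2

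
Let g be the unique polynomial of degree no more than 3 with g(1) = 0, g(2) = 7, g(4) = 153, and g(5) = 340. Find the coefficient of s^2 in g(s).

-6

Write g(s) = as^3 + bs^2 + cs + d. Substituting each data point gives a linear system:
  a + b + c + d = 0
  8a + 4b + 2c + d = 7
  64a + 16b + 4c + d = 153
  125a + 25b + 5c + d = 340
Solving the system yields a = 4, b = -6, c = -3, d = 5.
So g(s) = 4s^3 - 6s^2 - 3s + 5.
The coefficient of s^2 is -6.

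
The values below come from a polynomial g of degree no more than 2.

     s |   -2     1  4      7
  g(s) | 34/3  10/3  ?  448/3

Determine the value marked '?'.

On equispaced nodes a degree-2 polynomial has vanishing third forward difference, so
  - g(-2) + 3·g(1) - 3·g(4) + g(7) = 0.
Substituting the known values and solving for g(4):
  -3·g(4) = -148
  g(4) = 148/3.

148/3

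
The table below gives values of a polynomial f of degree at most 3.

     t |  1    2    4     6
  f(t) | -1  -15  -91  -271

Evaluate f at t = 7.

-415

Write f(t) = at^3 + bt^2 + ct + d. Substituting each data point gives a linear system:
  a + b + c + d = -1
  8a + 4b + 2c + d = -15
  64a + 16b + 4c + d = -91
  216a + 36b + 6c + d = -271
Solving the system yields a = -1, b = -1, c = -4, d = 5.
So f(t) = -t^3 - t^2 - 4t + 5.
Then f(7) = -415.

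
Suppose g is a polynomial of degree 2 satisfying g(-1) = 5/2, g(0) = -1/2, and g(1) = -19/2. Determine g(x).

g(x) = -3x^2 - 6x - 1/2

Using the Lagrange interpolation formula with nodes -1, 0, 1:
  L_0(x) = x(x - 1) / 2
  L_1(x) = (x + 1)(x - 1) / -1
  L_2(x) = (x + 1)x / 2
Then g(x) = 5/2·L_0(x) - 1/2·L_1(x) - 19/2·L_2(x).
Expanding and collecting terms gives g(x) = -3x^2 - 6x - 1/2.
Check: g(0) = -1/2. ✓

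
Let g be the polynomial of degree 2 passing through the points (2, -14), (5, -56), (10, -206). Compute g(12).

-294

Using the Lagrange interpolation formula with nodes 2, 5, 10:
  L_0(t) = (t - 5)(t - 10) / 24
  L_1(t) = (t - 2)(t - 10) / -15
  L_2(t) = (t - 2)(t - 5) / 40
Then g(t) = -14·L_0(t) - 56·L_1(t) - 206·L_2(t).
Expanding and collecting terms gives g(t) = -2t^2 - 6.
Evaluating at t = 12: g(12) = -294.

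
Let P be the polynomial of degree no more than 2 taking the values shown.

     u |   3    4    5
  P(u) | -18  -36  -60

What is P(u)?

Using the Lagrange interpolation formula with nodes 3, 4, 5:
  L_0(u) = (u - 4)(u - 5) / 2
  L_1(u) = (u - 3)(u - 5) / -1
  L_2(u) = (u - 3)(u - 4) / 2
Then P(u) = -18·L_0(u) - 36·L_1(u) - 60·L_2(u).
Expanding and collecting terms gives P(u) = -3u^2 + 3u.
Check: P(3) = -18. ✓

P(u) = -3u^2 + 3u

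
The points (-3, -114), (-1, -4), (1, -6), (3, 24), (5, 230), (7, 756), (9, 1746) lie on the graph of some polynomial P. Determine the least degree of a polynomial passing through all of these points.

3

Forward differences of the values at t = -3, -1, 1, 3, 5, 7, 9:
  P  : -114  -4  -6  24  230  756  1746
  Δ  : 110  -2  30  206  526  990
  Δ^2: -112  32  176  320  464
  Δ^3: 144  144  144  144
  Δ^4: 0  0  0
  Δ^5: 0  0
  Δ^6: 0
The third differences are constant (144) and nonzero, while all higher differences vanish, so the minimal degree is 3.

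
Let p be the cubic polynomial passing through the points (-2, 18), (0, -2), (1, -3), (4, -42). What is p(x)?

p(x) = -x^3 + 2x^2 - 2x - 2

Using the Lagrange interpolation formula with nodes -2, 0, 1, 4:
  L_0(x) = x(x - 1)(x - 4) / -36
  L_1(x) = (x + 2)(x - 1)(x - 4) / 8
  L_2(x) = (x + 2)x(x - 4) / -9
  L_3(x) = (x + 2)x(x - 1) / 72
Then p(x) = 18·L_0(x) - 2·L_1(x) - 3·L_2(x) - 42·L_3(x).
Expanding and collecting terms gives p(x) = -x^3 + 2x^2 - 2x - 2.
Check: p(-2) = 18. ✓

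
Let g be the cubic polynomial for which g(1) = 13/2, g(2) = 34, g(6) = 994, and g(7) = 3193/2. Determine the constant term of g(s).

4

Write g(s) = as^3 + bs^2 + cs + d. Substituting each data point gives a linear system:
  a + b + c + d = 13/2
  8a + 4b + 2c + d = 34
  216a + 36b + 6c + d = 994
  343a + 49b + 7c + d = 3193/2
Solving the system yields a = 5, b = -5/2, c = 0, d = 4.
So g(s) = 5s^3 - (5/2)s^2 + 4.
The constant term is 4.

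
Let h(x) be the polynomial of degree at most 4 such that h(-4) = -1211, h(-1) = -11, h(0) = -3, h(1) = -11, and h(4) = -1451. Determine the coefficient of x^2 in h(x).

-3

Write h(x) = ax^4 + bx^3 + cx^2 + dx + e. Substituting each data point gives a linear system:
  256a - 64b + 16c - 4d + e = -1211
  a - b + c - d + e = -11
  e = -3
  a + b + c + d + e = -11
  256a + 64b + 16c + 4d + e = -1451
Solving the system yields a = -5, b = -2, c = -3, d = 2, e = -3.
So h(x) = -5x⁴ - 2x³ - 3x² + 2x - 3.
The coefficient of x^2 is -3.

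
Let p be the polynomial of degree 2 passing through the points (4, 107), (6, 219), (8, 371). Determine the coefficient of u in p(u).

6

Write p(u) = au^2 + bu + c. Substituting each data point gives a linear system:
  16a + 4b + c = 107
  36a + 6b + c = 219
  64a + 8b + c = 371
Solving the system yields a = 5, b = 6, c = 3.
So p(u) = 5u^2 + 6u + 3.
The coefficient of u is 6.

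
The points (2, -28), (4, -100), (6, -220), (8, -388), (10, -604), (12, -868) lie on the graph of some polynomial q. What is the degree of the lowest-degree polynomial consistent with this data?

2

Forward differences of the values at x = 2, 4, 6, 8, 10, 12:
  q  : -28  -100  -220  -388  -604  -868
  Δ  : -72  -120  -168  -216  -264
  Δ^2: -48  -48  -48  -48
  Δ^3: 0  0  0
  Δ^4: 0  0
  Δ^5: 0
The second differences are constant (-48) and nonzero, while all higher differences vanish, so the minimal degree is 2.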